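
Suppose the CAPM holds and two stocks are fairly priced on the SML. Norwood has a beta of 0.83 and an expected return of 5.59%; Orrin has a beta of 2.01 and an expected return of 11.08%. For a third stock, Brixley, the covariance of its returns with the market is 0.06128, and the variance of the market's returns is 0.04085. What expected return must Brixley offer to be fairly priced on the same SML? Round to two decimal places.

MRP = (11.08% − 5.59%) / (2.01 − 0.83) = 4.6525%
R_f = 5.59% − 0.83 × 4.6525% = 1.7284%
β_Brixley = Cov / Var(R_m) = 0.06128 / 0.04085 = 1.5001
E(R_Brixley) = R_f + β × MRP = 1.7284% + 1.5001 × 4.6525% = 8.71%

8.71%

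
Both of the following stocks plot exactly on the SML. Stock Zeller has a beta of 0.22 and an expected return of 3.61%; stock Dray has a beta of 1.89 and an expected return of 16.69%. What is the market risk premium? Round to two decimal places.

7.83%

Both satisfy E(R) = R_f + β·MRP, so the slope of the SML is
MRP = (16.69% − 3.61%) / (1.89 − 0.22) = 13.08% / 1.67 = 7.8323%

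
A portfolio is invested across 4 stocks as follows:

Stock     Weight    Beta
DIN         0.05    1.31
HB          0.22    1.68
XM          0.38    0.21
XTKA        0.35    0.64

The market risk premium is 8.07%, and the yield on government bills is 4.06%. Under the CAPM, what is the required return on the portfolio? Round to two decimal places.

β_P = Σ w_i β_i = 0.05×1.31 + 0.22×1.68 + 0.38×0.21 + 0.35×0.64 = 0.7389
E(R_P) = R_f + β_P × MRP = 4.06% + 0.7389 × 8.07% = 10.02%

10.02%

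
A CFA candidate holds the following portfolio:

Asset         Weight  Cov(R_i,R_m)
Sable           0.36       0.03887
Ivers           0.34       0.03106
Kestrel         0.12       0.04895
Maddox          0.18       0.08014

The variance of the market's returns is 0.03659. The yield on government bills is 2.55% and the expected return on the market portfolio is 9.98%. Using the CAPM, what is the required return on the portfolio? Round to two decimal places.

β_Sable = 0.03887 / 0.03659 = 1.0623
β_Ivers = 0.03106 / 0.03659 = 0.8489
β_Kestrel = 0.04895 / 0.03659 = 1.3378
β_Maddox = 0.08014 / 0.03659 = 2.1902
β_P = Σ w_i β_i = 0.36×1.0623 + 0.34×0.8489 + 0.12×1.3378 + 0.18×2.1902 = 1.2258
MRP = 9.98% − 2.55% = 7.43%
E(R_P) = R_f + β_P × MRP = 2.55% + 1.2258 × 7.43% = 11.66%

11.66%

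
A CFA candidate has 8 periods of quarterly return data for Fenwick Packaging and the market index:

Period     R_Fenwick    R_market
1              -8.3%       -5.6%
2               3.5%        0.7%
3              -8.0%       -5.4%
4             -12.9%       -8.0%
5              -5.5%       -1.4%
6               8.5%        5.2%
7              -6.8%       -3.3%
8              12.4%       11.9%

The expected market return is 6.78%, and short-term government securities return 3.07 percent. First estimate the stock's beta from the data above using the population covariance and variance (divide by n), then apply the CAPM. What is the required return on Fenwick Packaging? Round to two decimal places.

8.04%

Mean R_i = (-8.3 + 3.5 − 8.0 − 12.9 − 5.5 + 8.5 − 6.8 + 12.4) / 8 = -2.1375%
Mean R_m = (-5.6 + 0.7 − 5.4 − 8.0 − 1.4 + 5.2 − 3.3 + 11.9) / 8 = -0.7375%
Σ(R_i − R̄_i)(R_m − R̄_m) = 404.6188  ⇒  Cov = 404.6188 / 8 = 50.5774
Σ(R_m − R̄_m)² = 302.1588  ⇒  Var(R_m) = 302.1588 / 8 = 37.7699
β = Cov / Var(R_m) = 50.5774 / 37.7699 = 1.3391
MRP = 6.78% − 3.07% = 3.71%
E(R) = R_f + β × MRP = 3.07% + 1.3391 × 3.71% = 8.04%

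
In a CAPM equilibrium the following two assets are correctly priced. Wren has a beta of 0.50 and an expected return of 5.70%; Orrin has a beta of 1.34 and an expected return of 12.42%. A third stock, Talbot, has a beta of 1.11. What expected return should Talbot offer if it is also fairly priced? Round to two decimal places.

MRP (SML slope) = (12.42% − 5.70%) / (1.34 − 0.50) = 6.72% / 0.84 = 8.0000%
R_f (intercept) = 5.70% − 0.50 × 8.0000% = 1.7000%
E(R_Talbot) = R_f + β × MRP = 1.7000% + 1.11 × 8.0000% = 10.58%

10.58%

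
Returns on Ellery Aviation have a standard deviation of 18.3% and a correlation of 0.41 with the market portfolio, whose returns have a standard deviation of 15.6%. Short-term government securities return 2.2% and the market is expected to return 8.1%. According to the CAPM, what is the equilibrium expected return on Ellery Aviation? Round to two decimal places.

5.04%

β = ρ × σ_i / σ_m = 0.41 × 18.3% / 15.6% = 0.4810
MRP = 8.1% − 2.2% = 5.90%
E(R) = 2.2% + 0.4810 × 5.9% = 5.04%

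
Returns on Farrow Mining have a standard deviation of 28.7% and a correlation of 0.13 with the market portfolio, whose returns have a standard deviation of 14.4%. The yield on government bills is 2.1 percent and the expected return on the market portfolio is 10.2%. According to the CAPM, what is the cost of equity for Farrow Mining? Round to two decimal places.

4.20%

β = ρ × σ_i / σ_m = 0.13 × 28.7% / 14.4% = 0.2591
MRP = 10.2% − 2.1% = 8.10%
E(R) = 2.1% + 0.2591 × 8.1% = 4.20%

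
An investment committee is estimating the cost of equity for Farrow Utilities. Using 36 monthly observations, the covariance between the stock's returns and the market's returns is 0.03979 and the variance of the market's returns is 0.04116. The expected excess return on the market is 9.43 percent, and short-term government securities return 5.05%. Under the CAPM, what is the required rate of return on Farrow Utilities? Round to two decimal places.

β = Cov(R_i, R_m) / Var(R_m) = 0.03979 / 0.04116 = 0.9667
E(R) = R_f + β × MRP = 5.05% + 0.9667 × 9.43% = 14.17%

14.17%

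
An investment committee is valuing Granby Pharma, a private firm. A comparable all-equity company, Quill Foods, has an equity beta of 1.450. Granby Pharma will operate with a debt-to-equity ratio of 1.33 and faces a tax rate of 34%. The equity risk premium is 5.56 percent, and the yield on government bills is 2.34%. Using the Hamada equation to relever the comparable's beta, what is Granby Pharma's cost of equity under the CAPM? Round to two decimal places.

β_L = β_U × [1 + (1 − t)(D/E)] = 1.450 × [1 + (1 − 0.34) × 1.33]
    = 1.450 × [1 + 0.66 × 1.33] = 1.450 × 1.8778 = 2.7228
E(R) = R_f + β_L × MRP = 2.34% + 2.7228 × 5.56% = 17.48%

17.48%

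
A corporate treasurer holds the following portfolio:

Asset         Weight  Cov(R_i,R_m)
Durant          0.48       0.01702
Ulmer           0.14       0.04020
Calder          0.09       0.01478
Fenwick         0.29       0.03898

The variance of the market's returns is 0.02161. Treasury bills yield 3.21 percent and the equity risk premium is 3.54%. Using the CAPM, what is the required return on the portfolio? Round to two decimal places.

7.54%

β_Durant = 0.01702 / 0.02161 = 0.7876
β_Ulmer = 0.04020 / 0.02161 = 1.8602
β_Calder = 0.01478 / 0.02161 = 0.6839
β_Fenwick = 0.03898 / 0.02161 = 1.8038
β_P = Σ w_i β_i = 0.48×0.7876 + 0.14×1.8602 + 0.09×0.6839 + 0.29×1.8038 = 1.2231
E(R_P) = R_f + β_P × MRP = 3.21% + 1.2231 × 3.54% = 7.54%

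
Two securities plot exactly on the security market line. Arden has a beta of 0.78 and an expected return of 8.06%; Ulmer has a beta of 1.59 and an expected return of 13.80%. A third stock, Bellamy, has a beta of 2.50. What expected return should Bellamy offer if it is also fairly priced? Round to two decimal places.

MRP (SML slope) = (13.80% − 8.06%) / (1.59 − 0.78) = 5.74% / 0.81 = 7.0864%
R_f (intercept) = 8.06% − 0.78 × 7.0864% = 2.5326%
E(R_Bellamy) = R_f + β × MRP = 2.5326% + 2.50 × 7.0864% = 20.25%

20.25%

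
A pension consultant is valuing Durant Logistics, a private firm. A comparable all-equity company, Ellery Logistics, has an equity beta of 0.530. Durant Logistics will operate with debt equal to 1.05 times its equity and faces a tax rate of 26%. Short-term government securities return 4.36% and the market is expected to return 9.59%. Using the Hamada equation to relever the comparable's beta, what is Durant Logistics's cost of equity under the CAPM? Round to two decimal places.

9.29%

β_L = β_U × [1 + (1 − t)(D/E)] = 0.530 × [1 + (1 − 0.26) × 1.05]
    = 0.530 × [1 + 0.74 × 1.05] = 0.530 × 1.7770 = 0.9418
MRP = 9.59% − 4.36% = 5.23%
E(R) = R_f + β_L × MRP = 4.36% + 0.9418 × 5.23% = 9.29%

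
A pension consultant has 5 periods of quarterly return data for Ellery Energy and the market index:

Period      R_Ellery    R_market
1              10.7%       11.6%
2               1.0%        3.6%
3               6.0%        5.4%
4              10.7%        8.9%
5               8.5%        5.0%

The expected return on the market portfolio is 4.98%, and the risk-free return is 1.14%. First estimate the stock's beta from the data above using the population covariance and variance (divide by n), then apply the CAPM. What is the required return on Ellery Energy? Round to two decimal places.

Mean R_i = (10.7 + 1.0 + 6.0 + 10.7 + 8.5) / 5 = 7.3800%
Mean R_m = (11.6 + 3.6 + 5.4 + 8.9 + 5.0) / 5 = 6.9000%
Σ(R_i − R̄_i)(R_m − R̄_m) = 43.2400  ⇒  Cov = 43.2400 / 5 = 8.6480
Σ(R_m − R̄_m)² = 42.8400  ⇒  Var(R_m) = 42.8400 / 5 = 8.5680
β = Cov / Var(R_m) = 8.6480 / 8.5680 = 1.0093
MRP = 4.98% − 1.14% = 3.84%
E(R) = R_f + β × MRP = 1.14% + 1.0093 × 3.84% = 5.02%

5.02%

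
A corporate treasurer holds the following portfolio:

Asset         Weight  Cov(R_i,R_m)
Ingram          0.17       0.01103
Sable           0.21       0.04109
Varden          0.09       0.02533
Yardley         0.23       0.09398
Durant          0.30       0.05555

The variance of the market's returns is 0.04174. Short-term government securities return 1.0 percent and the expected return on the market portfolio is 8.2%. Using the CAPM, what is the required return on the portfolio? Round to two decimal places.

9.81%

β_Ingram = 0.01103 / 0.04174 = 0.2643
β_Sable = 0.04109 / 0.04174 = 0.9844
β_Varden = 0.02533 / 0.04174 = 0.6069
β_Yardley = 0.09398 / 0.04174 = 2.2516
β_Durant = 0.05555 / 0.04174 = 1.3309
β_P = Σ w_i β_i = 0.17×0.2643 + 0.21×0.9844 + 0.09×0.6069 + 0.23×2.2516 + 0.30×1.3309 = 1.2234
MRP = 8.2% − 1.0% = 7.20%
E(R_P) = R_f + β_P × MRP = 1.0% + 1.2234 × 7.2% = 9.81%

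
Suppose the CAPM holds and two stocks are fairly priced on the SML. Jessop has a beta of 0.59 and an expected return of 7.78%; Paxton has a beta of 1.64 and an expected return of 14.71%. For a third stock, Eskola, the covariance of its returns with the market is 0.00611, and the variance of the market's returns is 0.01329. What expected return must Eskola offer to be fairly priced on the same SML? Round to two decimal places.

6.92%

MRP = (14.71% − 7.78%) / (1.64 − 0.59) = 6.6000%
R_f = 7.78% − 0.59 × 6.6000% = 3.8860%
β_Eskola = Cov / Var(R_m) = 0.00611 / 0.01329 = 0.4597
E(R_Eskola) = R_f + β × MRP = 3.8860% + 0.4597 × 6.6000% = 6.92%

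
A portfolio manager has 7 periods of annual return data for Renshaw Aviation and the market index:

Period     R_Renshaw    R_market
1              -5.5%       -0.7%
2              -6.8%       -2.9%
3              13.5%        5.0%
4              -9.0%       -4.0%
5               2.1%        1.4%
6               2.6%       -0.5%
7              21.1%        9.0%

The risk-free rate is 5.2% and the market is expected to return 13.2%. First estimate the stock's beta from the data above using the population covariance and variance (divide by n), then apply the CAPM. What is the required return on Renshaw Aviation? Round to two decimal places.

24.31%

Mean R_i = (-5.5 − 6.8 + 13.5 − 9.0 + 2.1 + 2.6 + 21.1) / 7 = 2.5714%
Mean R_m = (-0.7 − 2.9 + 5.0 − 4.0 + 1.4 − 0.5 + 9.0) / 7 = 1.0429%
Σ(R_i − R̄_i)(R_m − R̄_m) = 299.8386  ⇒  Cov = 299.8386 / 7 = 42.8341
Σ(R_m − R̄_m)² = 125.4971  ⇒  Var(R_m) = 125.4971 / 7 = 17.9282
β = Cov / Var(R_m) = 42.8341 / 17.9282 = 2.3892
MRP = 13.2% − 5.2% = 8.00%
E(R) = R_f + β × MRP = 5.2% + 2.3892 × 8.0% = 24.31%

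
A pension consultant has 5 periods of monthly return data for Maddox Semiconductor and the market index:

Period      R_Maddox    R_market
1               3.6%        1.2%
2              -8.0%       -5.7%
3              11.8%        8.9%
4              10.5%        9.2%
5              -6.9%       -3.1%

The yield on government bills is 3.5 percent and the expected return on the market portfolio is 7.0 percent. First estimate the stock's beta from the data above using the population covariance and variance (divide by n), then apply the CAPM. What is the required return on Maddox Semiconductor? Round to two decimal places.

8.22%

Mean R_i = (3.6 − 8.0 + 11.8 + 10.5 − 6.9) / 5 = 2.2000%
Mean R_m = (1.2 − 5.7 + 8.9 + 9.2 − 3.1) / 5 = 2.1000%
Σ(R_i − R̄_i)(R_m − R̄_m) = 249.8300  ⇒  Cov = 249.8300 / 5 = 49.9660
Σ(R_m − R̄_m)² = 185.3400  ⇒  Var(R_m) = 185.3400 / 5 = 37.0680
β = Cov / Var(R_m) = 49.9660 / 37.0680 = 1.3480
MRP = 7.0% − 3.5% = 3.50%
E(R) = R_f + β × MRP = 3.5% + 1.3480 × 3.5% = 8.22%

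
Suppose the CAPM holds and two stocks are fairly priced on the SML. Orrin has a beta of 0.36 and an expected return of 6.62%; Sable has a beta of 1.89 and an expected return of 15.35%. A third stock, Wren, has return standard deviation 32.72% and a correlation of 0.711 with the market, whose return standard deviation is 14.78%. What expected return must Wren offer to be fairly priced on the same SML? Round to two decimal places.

MRP = (15.35% − 6.62%) / (1.89 − 0.36) = 5.7059%
R_f = 6.62% − 0.36 × 5.7059% = 4.5659%
β_Wren = ρ·σ_i/σ_m = 0.711 × 32.72 / 14.78 = 1.5740
E(R_Wren) = R_f + β × MRP = 4.5659% + 1.5740 × 5.7059% = 13.55%

13.55%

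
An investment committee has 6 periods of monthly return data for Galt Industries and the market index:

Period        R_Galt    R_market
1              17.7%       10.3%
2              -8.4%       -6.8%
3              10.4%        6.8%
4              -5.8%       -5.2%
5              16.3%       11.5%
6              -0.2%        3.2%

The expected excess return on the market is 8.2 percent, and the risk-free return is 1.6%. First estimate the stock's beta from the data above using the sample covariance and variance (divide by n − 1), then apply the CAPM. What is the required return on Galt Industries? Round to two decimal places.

Mean R_i = (17.7 − 8.4 + 10.4 − 5.8 + 16.3 − 0.2) / 6 = 5.0000%
Mean R_m = (10.3 − 6.8 + 6.8 − 5.2 + 11.5 + 3.2) / 6 = 3.3000%
Σ(R_i − R̄_i)(R_m − R̄_m) = 428.1200  ⇒  Cov = 428.1200 / 5 = 85.6240
Σ(R_m − R̄_m)² = 302.7600  ⇒  Var(R_m) = 302.7600 / 5 = 60.5520
β = Cov / Var(R_m) = 85.6240 / 60.5520 = 1.4141
E(R) = R_f + β × MRP = 1.6% + 1.4141 × 8.2% = 13.20%

13.20%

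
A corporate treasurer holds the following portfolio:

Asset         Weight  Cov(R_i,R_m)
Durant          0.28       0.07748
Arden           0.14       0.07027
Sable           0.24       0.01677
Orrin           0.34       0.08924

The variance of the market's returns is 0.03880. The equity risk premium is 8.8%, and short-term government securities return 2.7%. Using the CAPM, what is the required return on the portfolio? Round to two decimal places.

17.65%

β_Durant = 0.07748 / 0.03880 = 1.9969
β_Arden = 0.07027 / 0.03880 = 1.8111
β_Sable = 0.01677 / 0.03880 = 0.4322
β_Orrin = 0.08924 / 0.03880 = 2.3000
β_P = Σ w_i β_i = 0.28×1.9969 + 0.14×1.8111 + 0.24×0.4322 + 0.34×2.3000 = 1.6984
E(R_P) = R_f + β_P × MRP = 2.7% + 1.6984 × 8.8% = 17.65%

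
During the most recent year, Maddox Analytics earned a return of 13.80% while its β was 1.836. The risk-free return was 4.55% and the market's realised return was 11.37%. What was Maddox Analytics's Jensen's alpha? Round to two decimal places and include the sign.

Market excess return = 11.37% − 4.55% = 6.82%
CAPM benchmark = R_f + β(R_m − R_f) = 4.55% + 1.836 × 6.82% = 17.07152%
α = actual − benchmark = 13.80% − 17.07152% = -3.27%

-3.27%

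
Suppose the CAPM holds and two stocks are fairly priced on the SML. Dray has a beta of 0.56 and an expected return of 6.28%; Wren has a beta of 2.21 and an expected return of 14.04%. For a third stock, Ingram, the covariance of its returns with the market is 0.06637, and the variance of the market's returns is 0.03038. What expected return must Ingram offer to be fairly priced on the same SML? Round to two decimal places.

13.92%

MRP = (14.04% − 6.28%) / (2.21 − 0.56) = 4.7030%
R_f = 6.28% − 0.56 × 4.7030% = 3.6463%
β_Ingram = Cov / Var(R_m) = 0.06637 / 0.03038 = 2.1847
E(R_Ingram) = R_f + β × MRP = 3.6463% + 2.1847 × 4.7030% = 13.92%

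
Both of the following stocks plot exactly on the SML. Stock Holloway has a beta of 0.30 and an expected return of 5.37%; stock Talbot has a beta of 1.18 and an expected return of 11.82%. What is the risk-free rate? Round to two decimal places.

3.17%

Both satisfy E(R) = R_f + β·MRP, so the slope of the SML is
MRP = (11.82% − 5.37%) / (1.18 − 0.30) = 6.45% / 0.88 = 7.3295%
R_f = E(R_Holloway) − β_Holloway·MRP = 5.37% − 0.30 × 7.3295% = 3.1712%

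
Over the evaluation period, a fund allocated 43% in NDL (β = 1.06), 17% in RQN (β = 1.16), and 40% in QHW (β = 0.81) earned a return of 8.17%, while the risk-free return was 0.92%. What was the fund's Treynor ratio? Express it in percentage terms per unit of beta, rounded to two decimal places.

7.42%

β_P = 0.43×1.06 + 0.17×1.16 + 0.40×0.81 = 0.9770
Treynor = (R_P − R_f) / β_P = (8.17% − 0.92%) / 0.9770 = 7.25% / 0.9770 = 7.42%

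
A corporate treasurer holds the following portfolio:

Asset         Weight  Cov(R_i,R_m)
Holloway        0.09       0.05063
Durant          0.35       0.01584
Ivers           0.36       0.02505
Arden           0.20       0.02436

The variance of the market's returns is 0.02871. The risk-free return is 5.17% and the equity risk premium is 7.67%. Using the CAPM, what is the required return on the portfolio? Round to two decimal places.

β_Holloway = 0.05063 / 0.02871 = 1.7635
β_Durant = 0.01584 / 0.02871 = 0.5517
β_Ivers = 0.02505 / 0.02871 = 0.8725
β_Arden = 0.02436 / 0.02871 = 0.8485
β_P = Σ w_i β_i = 0.09×1.7635 + 0.35×0.5517 + 0.36×0.8725 + 0.20×0.8485 = 0.8356
E(R_P) = R_f + β_P × MRP = 5.17% + 0.8356 × 7.67% = 11.58%

11.58%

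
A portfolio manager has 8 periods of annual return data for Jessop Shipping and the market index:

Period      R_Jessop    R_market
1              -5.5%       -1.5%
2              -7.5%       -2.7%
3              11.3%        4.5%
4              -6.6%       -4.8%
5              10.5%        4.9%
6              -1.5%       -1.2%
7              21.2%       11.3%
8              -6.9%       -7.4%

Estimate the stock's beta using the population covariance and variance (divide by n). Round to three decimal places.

1.730

Mean R_i = (-5.5 − 7.5 + 11.3 − 6.6 + 10.5 − 1.5 + 21.2 − 6.9) / 8 = 1.8750%
Mean R_m = (-1.5 − 2.7 + 4.5 − 4.8 + 4.9 − 1.2 + 11.3 − 7.4) / 8 = 0.3875%
Σ(R_i − R̄_i)(R_m − R̄_m) = 449.0875  ⇒  Cov = 449.0875 / 8 = 56.1359
Σ(R_m − R̄_m)² = 259.5288  ⇒  Var(R_m) = 259.5288 / 8 = 32.4411
β = Cov / Var(R_m) = 56.1359 / 32.4411 = 1.7304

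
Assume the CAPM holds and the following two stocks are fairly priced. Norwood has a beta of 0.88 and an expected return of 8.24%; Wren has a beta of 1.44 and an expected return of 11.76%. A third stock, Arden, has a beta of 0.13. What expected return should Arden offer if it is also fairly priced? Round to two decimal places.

MRP (SML slope) = (11.76% − 8.24%) / (1.44 − 0.88) = 3.52% / 0.56 = 6.2857%
R_f (intercept) = 8.24% − 0.88 × 6.2857% = 2.7086%
E(R_Arden) = R_f + β × MRP = 2.7086% + 0.13 × 6.2857% = 3.53%

3.53%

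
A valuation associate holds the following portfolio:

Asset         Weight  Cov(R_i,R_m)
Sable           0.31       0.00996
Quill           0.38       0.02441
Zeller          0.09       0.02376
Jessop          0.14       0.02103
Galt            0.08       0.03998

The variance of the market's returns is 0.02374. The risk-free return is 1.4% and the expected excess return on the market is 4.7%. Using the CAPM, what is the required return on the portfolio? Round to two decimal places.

5.49%

β_Sable = 0.00996 / 0.02374 = 0.4195
β_Quill = 0.02441 / 0.02374 = 1.0282
β_Zeller = 0.02376 / 0.02374 = 1.0008
β_Jessop = 0.02103 / 0.02374 = 0.8858
β_Galt = 0.03998 / 0.02374 = 1.6841
β_P = Σ w_i β_i = 0.31×0.4195 + 0.38×1.0282 + 0.09×1.0008 + 0.14×0.8858 + 0.08×1.6841 = 0.8696
E(R_P) = R_f + β_P × MRP = 1.4% + 0.8696 × 4.7% = 5.49%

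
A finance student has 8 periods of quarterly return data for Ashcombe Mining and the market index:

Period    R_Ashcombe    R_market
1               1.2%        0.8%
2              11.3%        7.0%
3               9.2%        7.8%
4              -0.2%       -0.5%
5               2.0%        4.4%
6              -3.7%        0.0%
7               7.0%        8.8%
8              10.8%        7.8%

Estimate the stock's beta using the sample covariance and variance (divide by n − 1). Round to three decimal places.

1.298

Mean R_i = (1.2 + 11.3 + 9.2 − 0.2 + 2.0 − 3.7 + 7.0 + 10.8) / 8 = 4.7000%
Mean R_m = (0.8 + 7.0 + 7.8 − 0.5 + 4.4 + 0.0 + 8.8 + 7.8) / 8 = 4.5125%
Σ(R_i − R̄_i)(R_m − R̄_m) = 136.8900  ⇒  Cov = 136.8900 / 7 = 19.5557
Σ(R_m − R̄_m)² = 105.4688  ⇒  Var(R_m) = 105.4688 / 7 = 15.0670
β = Cov / Var(R_m) = 19.5557 / 15.0670 = 1.2979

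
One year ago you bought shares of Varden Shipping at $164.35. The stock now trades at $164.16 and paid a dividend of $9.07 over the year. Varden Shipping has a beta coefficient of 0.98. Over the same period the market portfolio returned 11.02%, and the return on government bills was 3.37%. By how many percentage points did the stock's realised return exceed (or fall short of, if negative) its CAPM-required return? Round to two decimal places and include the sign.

-5.46%

Realised HPR = (P1 + D1 − P0) / P0 = (164.16 + 9.07 − 164.35) / 164.35 = 8.88 / 164.35 = 5.4031%
MRP = 11.02% − 3.37% = 7.65%
CAPM required = R_f + β·MRP = 3.37% + 0.98 × 7.65% = 10.8670%
α = realised − required = 5.4031% − 10.8670% = -5.46%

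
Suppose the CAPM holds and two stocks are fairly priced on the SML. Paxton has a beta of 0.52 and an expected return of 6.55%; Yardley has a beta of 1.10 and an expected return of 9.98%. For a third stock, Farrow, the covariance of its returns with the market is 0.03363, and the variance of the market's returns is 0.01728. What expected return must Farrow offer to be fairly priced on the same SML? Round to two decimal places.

MRP = (9.98% − 6.55%) / (1.10 − 0.52) = 5.9138%
R_f = 6.55% − 0.52 × 5.9138% = 3.4748%
β_Farrow = Cov / Var(R_m) = 0.03363 / 0.01728 = 1.9462
E(R_Farrow) = R_f + β × MRP = 3.4748% + 1.9462 × 5.9138% = 14.98%

14.98%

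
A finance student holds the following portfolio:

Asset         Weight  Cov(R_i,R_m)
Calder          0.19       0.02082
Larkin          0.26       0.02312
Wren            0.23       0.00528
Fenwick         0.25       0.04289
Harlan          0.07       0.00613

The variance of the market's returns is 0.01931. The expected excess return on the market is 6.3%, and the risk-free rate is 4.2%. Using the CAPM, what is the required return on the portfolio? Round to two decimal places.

β_Calder = 0.02082 / 0.01931 = 1.0782
β_Larkin = 0.02312 / 0.01931 = 1.1973
β_Wren = 0.00528 / 0.01931 = 0.2734
β_Fenwick = 0.04289 / 0.01931 = 2.2211
β_Harlan = 0.00613 / 0.01931 = 0.3175
β_P = Σ w_i β_i = 0.19×1.0782 + 0.26×1.1973 + 0.23×0.2734 + 0.25×2.2211 + 0.07×0.3175 = 1.1565
E(R_P) = R_f + β_P × MRP = 4.2% + 1.1565 × 6.3% = 11.49%

11.49%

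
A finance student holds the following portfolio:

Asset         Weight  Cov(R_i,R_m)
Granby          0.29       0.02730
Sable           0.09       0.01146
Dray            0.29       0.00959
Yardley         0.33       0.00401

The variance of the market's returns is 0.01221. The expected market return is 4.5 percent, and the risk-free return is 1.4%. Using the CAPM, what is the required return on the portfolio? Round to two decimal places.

4.71%

β_Granby = 0.02730 / 0.01221 = 2.2359
β_Sable = 0.01146 / 0.01221 = 0.9386
β_Dray = 0.00959 / 0.01221 = 0.7854
β_Yardley = 0.00401 / 0.01221 = 0.3284
β_P = Σ w_i β_i = 0.29×2.2359 + 0.09×0.9386 + 0.29×0.7854 + 0.33×0.3284 = 1.0690
MRP = 4.5% − 1.4% = 3.10%
E(R_P) = R_f + β_P × MRP = 1.4% + 1.0690 × 3.1% = 4.71%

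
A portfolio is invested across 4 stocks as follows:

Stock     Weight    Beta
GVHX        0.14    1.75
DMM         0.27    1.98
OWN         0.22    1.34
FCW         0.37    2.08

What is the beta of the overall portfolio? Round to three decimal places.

1.844

β_P = Σ w_i β_i = 0.14×1.75 + 0.27×1.98 + 0.22×1.34 + 0.37×2.08 = 1.8440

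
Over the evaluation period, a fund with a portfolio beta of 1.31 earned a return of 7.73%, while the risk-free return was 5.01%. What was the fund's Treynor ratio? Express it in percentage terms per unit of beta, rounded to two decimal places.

Treynor = (R_P − R_f) / β_P = (7.73% − 5.01%) / 1.3100 = 2.72% / 1.3100 = 2.08%

2.08%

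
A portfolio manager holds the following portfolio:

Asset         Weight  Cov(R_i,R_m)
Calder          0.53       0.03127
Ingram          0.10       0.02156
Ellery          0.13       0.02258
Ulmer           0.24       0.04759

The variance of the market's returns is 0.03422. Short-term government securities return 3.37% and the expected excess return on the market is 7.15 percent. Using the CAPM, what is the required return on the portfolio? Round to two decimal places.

β_Calder = 0.03127 / 0.03422 = 0.9138
β_Ingram = 0.02156 / 0.03422 = 0.6300
β_Ellery = 0.02258 / 0.03422 = 0.6598
β_Ulmer = 0.04759 / 0.03422 = 1.3907
β_P = Σ w_i β_i = 0.53×0.9138 + 0.10×0.6300 + 0.13×0.6598 + 0.24×1.3907 = 0.9669
E(R_P) = R_f + β_P × MRP = 3.37% + 0.9669 × 7.15% = 10.28%

10.28%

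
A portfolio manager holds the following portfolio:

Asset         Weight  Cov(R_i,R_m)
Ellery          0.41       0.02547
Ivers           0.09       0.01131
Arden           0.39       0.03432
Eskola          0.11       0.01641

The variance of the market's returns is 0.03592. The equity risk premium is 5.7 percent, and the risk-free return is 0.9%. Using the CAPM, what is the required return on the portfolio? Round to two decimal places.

5.13%

β_Ellery = 0.02547 / 0.03592 = 0.7091
β_Ivers = 0.01131 / 0.03592 = 0.3149
β_Arden = 0.03432 / 0.03592 = 0.9555
β_Eskola = 0.01641 / 0.03592 = 0.4568
β_P = Σ w_i β_i = 0.41×0.7091 + 0.09×0.3149 + 0.39×0.9555 + 0.11×0.4568 = 0.7420
E(R_P) = R_f + β_P × MRP = 0.9% + 0.7420 × 5.7% = 5.13%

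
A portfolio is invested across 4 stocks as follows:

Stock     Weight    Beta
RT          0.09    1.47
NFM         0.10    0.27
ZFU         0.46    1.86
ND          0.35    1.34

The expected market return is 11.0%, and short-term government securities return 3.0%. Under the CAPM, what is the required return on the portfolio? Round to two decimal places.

14.87%

β_P = Σ w_i β_i = 0.09×1.47 + 0.10×0.27 + 0.46×1.86 + 0.35×1.34 = 1.4839
MRP = 11.0% − 3.0% = 8.00%
E(R_P) = R_f + β_P × MRP = 3.0% + 1.4839 × 8.0% = 14.87%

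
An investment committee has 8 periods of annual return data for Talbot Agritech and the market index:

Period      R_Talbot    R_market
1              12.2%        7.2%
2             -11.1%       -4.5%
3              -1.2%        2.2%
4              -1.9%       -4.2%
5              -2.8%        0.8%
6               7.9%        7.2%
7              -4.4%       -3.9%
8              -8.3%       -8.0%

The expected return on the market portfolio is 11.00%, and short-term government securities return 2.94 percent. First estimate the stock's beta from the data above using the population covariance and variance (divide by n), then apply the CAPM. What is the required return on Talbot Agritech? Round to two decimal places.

12.88%

Mean R_i = (12.2 − 11.1 − 1.2 − 1.9 − 2.8 + 7.9 − 4.4 − 8.3) / 8 = -1.2000%
Mean R_m = (7.2 − 4.5 + 2.2 − 4.2 + 0.8 + 7.2 − 3.9 − 8.0) / 8 = -0.4000%
Σ(R_i − R̄_i)(R_m − R̄_m) = 277.4900  ⇒  Cov = 277.4900 / 8 = 34.6863
Σ(R_m − R̄_m)² = 224.9800  ⇒  Var(R_m) = 224.9800 / 8 = 28.1225
β = Cov / Var(R_m) = 34.6863 / 28.1225 = 1.2334
MRP = 11.00% − 2.94% = 8.06%
E(R) = R_f + β × MRP = 2.94% + 1.2334 × 8.06% = 12.88%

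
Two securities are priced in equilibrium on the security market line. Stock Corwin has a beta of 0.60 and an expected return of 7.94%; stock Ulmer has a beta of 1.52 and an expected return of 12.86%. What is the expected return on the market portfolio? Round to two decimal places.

Both satisfy E(R) = R_f + β·MRP, so the slope of the SML is
MRP = (12.86% − 7.94%) / (1.52 − 0.60) = 4.92% / 0.92 = 5.3478%
R_f = E(R_Corwin) − β_Corwin·MRP = 7.94% − 0.60 × 5.3478% = 4.7313%
E(R_m) = R_f + MRP = 4.7313% + 5.3478% = 10.08%

10.08%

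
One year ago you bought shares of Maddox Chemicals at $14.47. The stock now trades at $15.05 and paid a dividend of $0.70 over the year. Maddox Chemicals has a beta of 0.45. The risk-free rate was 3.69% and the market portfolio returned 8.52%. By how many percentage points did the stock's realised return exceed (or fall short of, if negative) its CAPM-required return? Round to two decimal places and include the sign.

Realised HPR = (P1 + D1 − P0) / P0 = (15.05 + 0.70 − 14.47) / 14.47 = 1.28 / 14.47 = 8.8459%
MRP = 8.52% − 3.69% = 4.83%
CAPM required = R_f + β·MRP = 3.69% + 0.45 × 4.83% = 5.8635%
α = realised − required = 8.8459% − 5.8635% = +2.98%

+2.98%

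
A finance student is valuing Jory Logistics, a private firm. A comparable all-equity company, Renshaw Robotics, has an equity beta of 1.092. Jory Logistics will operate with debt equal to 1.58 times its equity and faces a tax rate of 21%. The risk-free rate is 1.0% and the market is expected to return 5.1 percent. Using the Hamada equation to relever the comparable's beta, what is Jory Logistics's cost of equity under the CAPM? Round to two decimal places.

β_L = β_U × [1 + (1 − t)(D/E)] = 1.092 × [1 + (1 − 0.21) × 1.58]
    = 1.092 × [1 + 0.79 × 1.58] = 1.092 × 2.2482 = 2.4550
MRP = 5.1% − 1.0% = 4.10%
E(R) = R_f + β_L × MRP = 1.0% + 2.4550 × 4.1% = 11.07%

11.07%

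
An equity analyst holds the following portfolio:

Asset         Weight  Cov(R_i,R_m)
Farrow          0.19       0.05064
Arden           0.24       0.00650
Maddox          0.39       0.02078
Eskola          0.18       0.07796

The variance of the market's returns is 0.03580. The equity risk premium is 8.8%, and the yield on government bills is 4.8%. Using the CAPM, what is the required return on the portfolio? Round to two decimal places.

β_Farrow = 0.05064 / 0.03580 = 1.4145
β_Arden = 0.00650 / 0.03580 = 0.1816
β_Maddox = 0.02078 / 0.03580 = 0.5804
β_Eskola = 0.07796 / 0.03580 = 2.1777
β_P = Σ w_i β_i = 0.19×1.4145 + 0.24×0.1816 + 0.39×0.5804 + 0.18×2.1777 = 0.9307
E(R_P) = R_f + β_P × MRP = 4.8% + 0.9307 × 8.8% = 12.99%

12.99%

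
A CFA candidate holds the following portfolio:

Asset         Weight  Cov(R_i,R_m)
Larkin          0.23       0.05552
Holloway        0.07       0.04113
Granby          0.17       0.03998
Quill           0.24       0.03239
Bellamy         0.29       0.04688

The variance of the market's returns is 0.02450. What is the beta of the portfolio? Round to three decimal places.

1.788

β_Larkin = 0.05552 / 0.02450 = 2.2661
β_Holloway = 0.04113 / 0.02450 = 1.6788
β_Granby = 0.03998 / 0.02450 = 1.6318
β_Quill = 0.03239 / 0.02450 = 1.3220
β_Bellamy = 0.04688 / 0.02450 = 1.9135
β_P = Σ w_i β_i = 0.23×2.2661 + 0.07×1.6788 + 0.17×1.6318 + 0.24×1.3220 + 0.29×1.9135 = 1.7883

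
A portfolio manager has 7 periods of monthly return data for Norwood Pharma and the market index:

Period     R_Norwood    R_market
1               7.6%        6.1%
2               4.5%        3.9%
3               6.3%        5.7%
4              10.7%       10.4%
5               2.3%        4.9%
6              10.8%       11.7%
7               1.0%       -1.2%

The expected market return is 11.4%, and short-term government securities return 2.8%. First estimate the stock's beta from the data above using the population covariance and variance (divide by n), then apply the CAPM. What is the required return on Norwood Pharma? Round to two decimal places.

9.99%

Mean R_i = (7.6 + 4.5 + 6.3 + 10.7 + 2.3 + 10.8 + 1.0) / 7 = 6.1714%
Mean R_m = (6.1 + 3.9 + 5.7 + 10.4 + 4.9 + 11.7 − 1.2) / 7 = 5.9286%
Σ(R_i − R̄_i)(R_m − R̄_m) = 91.4157  ⇒  Cov = 91.4157 / 7 = 13.0594
Σ(R_m − R̄_m)² = 109.3743  ⇒  Var(R_m) = 109.3743 / 7 = 15.6249
β = Cov / Var(R_m) = 13.0594 / 15.6249 = 0.8358
MRP = 11.4% − 2.8% = 8.60%
E(R) = R_f + β × MRP = 2.8% + 0.8358 × 8.6% = 9.99%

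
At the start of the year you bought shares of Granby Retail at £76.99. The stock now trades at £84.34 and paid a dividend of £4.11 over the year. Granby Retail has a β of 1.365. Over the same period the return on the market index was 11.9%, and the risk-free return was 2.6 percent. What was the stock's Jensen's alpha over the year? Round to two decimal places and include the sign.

-0.41%

Realised HPR = (P1 + D1 − P0) / P0 = (84.34 + 4.11 − 76.99) / 76.99 = 11.46 / 76.99 = 14.8851%
MRP = 11.9% − 2.6% = 9.30%
CAPM required = R_f + β·MRP = 2.6% + 1.365 × 9.3% = 15.2945%
α = realised − required = 14.8851% − 15.2945% = -0.41%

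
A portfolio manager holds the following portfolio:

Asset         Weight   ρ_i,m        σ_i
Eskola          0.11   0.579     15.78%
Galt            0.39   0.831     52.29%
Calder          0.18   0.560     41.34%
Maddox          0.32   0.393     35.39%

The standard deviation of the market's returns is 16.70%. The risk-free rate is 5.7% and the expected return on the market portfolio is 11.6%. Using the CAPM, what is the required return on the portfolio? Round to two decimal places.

β_Eskola = 0.579 × 15.78% / 16.70% = 0.5471
β_Galt = 0.831 × 52.29% / 16.70% = 2.6020
β_Calder = 0.560 × 41.34% / 16.70% = 1.3863
β_Maddox = 0.393 × 35.39% / 16.70% = 0.8328
β_P = Σ w_i β_i = 0.11×0.5471 + 0.39×2.6020 + 0.18×1.3863 + 0.32×0.8328 = 1.5910
MRP = 11.6% − 5.7% = 5.90%
E(R_P) = R_f + β_P × MRP = 5.7% + 1.5910 × 5.9% = 15.09%

15.09%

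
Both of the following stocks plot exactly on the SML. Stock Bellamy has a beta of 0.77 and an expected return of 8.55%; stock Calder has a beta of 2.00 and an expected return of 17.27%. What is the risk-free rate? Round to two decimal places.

Both satisfy E(R) = R_f + β·MRP, so the slope of the SML is
MRP = (17.27% − 8.55%) / (2.00 − 0.77) = 8.72% / 1.23 = 7.0894%
R_f = E(R_Bellamy) − β_Bellamy·MRP = 8.55% − 0.77 × 7.0894% = 3.0912%

3.09%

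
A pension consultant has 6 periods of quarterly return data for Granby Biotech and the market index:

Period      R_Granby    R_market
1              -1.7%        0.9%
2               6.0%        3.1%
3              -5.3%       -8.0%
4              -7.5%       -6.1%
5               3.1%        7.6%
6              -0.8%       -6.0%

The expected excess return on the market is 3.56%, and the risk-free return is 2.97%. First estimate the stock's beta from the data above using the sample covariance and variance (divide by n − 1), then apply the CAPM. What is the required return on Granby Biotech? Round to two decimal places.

5.27%

Mean R_i = (-1.7 + 6.0 − 5.3 − 7.5 + 3.1 − 0.8) / 6 = -1.0333%
Mean R_m = (0.9 + 3.1 − 8.0 − 6.1 + 7.6 − 6.0) / 6 = -1.4167%
Σ(R_i − R̄_i)(R_m − R̄_m) = 124.7967  ⇒  Cov = 124.7967 / 5 = 24.9593
Σ(R_m − R̄_m)² = 193.3483  ⇒  Var(R_m) = 193.3483 / 5 = 38.6697
β = Cov / Var(R_m) = 24.9593 / 38.6697 = 0.6454
E(R) = R_f + β × MRP = 2.97% + 0.6454 × 3.56% = 5.27%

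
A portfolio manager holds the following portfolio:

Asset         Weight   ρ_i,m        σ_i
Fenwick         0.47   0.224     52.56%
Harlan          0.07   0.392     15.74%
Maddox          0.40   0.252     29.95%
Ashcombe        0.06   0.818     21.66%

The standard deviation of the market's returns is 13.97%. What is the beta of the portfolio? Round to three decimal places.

0.719

β_Fenwick = 0.224 × 52.56% / 13.97% = 0.8428
β_Harlan = 0.392 × 15.74% / 13.97% = 0.4417
β_Maddox = 0.252 × 29.95% / 13.97% = 0.5403
β_Ashcombe = 0.818 × 21.66% / 13.97% = 1.2683
β_P = Σ w_i β_i = 0.47×0.8428 + 0.07×0.4417 + 0.40×0.5403 + 0.06×1.2683 = 0.7193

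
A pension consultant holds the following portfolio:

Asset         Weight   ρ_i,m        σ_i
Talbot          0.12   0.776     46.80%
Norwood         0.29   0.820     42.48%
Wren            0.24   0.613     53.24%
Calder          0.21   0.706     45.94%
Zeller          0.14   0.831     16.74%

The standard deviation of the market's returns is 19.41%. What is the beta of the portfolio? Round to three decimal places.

β_Talbot = 0.776 × 46.80% / 19.41% = 1.8710
β_Norwood = 0.820 × 42.48% / 19.41% = 1.7946
β_Wren = 0.613 × 53.24% / 19.41% = 1.6814
β_Calder = 0.706 × 45.94% / 19.41% = 1.6710
β_Zeller = 0.831 × 16.74% / 19.41% = 0.7167
β_P = Σ w_i β_i = 0.12×1.8710 + 0.29×1.7946 + 0.24×1.6814 + 0.21×1.6710 + 0.14×0.7167 = 1.5997

1.600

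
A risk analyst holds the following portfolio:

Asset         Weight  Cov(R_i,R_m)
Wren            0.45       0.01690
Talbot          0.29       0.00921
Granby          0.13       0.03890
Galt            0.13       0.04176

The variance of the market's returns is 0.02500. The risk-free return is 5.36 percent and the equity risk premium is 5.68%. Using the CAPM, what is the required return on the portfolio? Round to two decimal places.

β_Wren = 0.01690 / 0.02500 = 0.6760
β_Talbot = 0.00921 / 0.02500 = 0.3684
β_Granby = 0.03890 / 0.02500 = 1.5560
β_Galt = 0.04176 / 0.02500 = 1.6704
β_P = Σ w_i β_i = 0.45×0.6760 + 0.29×0.3684 + 0.13×1.5560 + 0.13×1.6704 = 0.8305
E(R_P) = R_f + β_P × MRP = 5.36% + 0.8305 × 5.68% = 10.08%

10.08%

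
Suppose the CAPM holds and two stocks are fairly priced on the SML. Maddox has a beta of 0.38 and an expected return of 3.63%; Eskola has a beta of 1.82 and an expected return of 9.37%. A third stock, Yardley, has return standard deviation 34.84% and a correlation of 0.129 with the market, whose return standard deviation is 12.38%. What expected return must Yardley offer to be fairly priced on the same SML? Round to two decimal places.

MRP = (9.37% − 3.63%) / (1.82 − 0.38) = 3.9861%
R_f = 3.63% − 0.38 × 3.9861% = 2.1153%
β_Yardley = ρ·σ_i/σ_m = 0.129 × 34.84 / 12.38 = 0.3630
E(R_Yardley) = R_f + β × MRP = 2.1153% + 0.3630 × 3.9861% = 3.56%

3.56%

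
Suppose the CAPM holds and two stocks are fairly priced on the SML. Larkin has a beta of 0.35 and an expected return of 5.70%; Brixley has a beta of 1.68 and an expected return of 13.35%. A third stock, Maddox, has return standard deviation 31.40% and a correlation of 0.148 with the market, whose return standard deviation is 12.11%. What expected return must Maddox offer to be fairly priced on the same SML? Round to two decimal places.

MRP = (13.35% − 5.70%) / (1.68 − 0.35) = 5.7519%
R_f = 5.70% − 0.35 × 5.7519% = 3.6868%
β_Maddox = ρ·σ_i/σ_m = 0.148 × 31.40 / 12.11 = 0.3837
E(R_Maddox) = R_f + β × MRP = 3.6868% + 0.3837 × 5.7519% = 5.89%

5.89%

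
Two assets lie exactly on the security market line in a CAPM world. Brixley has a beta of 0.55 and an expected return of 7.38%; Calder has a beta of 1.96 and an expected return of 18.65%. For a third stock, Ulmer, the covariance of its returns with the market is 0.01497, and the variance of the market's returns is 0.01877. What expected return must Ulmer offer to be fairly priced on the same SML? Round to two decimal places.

9.36%

MRP = (18.65% − 7.38%) / (1.96 − 0.55) = 7.9929%
R_f = 7.38% − 0.55 × 7.9929% = 2.9839%
β_Ulmer = Cov / Var(R_m) = 0.01497 / 0.01877 = 0.7975
E(R_Ulmer) = R_f + β × MRP = 2.9839% + 0.7975 × 7.9929% = 9.36%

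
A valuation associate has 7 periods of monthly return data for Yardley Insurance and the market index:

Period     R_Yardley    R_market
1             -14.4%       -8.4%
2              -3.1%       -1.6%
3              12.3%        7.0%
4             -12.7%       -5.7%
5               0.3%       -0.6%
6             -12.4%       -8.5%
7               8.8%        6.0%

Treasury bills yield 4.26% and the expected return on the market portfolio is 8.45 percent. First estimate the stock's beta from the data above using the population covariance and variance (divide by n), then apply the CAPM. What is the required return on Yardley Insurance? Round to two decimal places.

11.26%

Mean R_i = (-14.4 − 3.1 + 12.3 − 12.7 + 0.3 − 12.4 + 8.8) / 7 = -3.0286%
Mean R_m = (-8.4 − 1.6 + 7.0 − 5.7 − 0.6 − 8.5 + 6.0) / 7 = -1.6857%
Σ(R_i − R̄_i)(R_m − R̄_m) = 406.6929  ⇒  Cov = 406.6929 / 7 = 58.0990
Σ(R_m − R̄_m)² = 243.3286  ⇒  Var(R_m) = 243.3286 / 7 = 34.7612
β = Cov / Var(R_m) = 58.0990 / 34.7612 = 1.6714
MRP = 8.45% − 4.26% = 4.19%
E(R) = R_f + β × MRP = 4.26% + 1.6714 × 4.19% = 11.26%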